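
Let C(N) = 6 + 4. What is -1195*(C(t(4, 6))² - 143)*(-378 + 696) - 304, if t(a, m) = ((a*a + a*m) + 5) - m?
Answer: 16340126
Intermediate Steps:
t(a, m) = 5 + a² - m + a*m (t(a, m) = ((a² + a*m) + 5) - m = (5 + a² + a*m) - m = 5 + a² - m + a*m)
C(N) = 10
-1195*(C(t(4, 6))² - 143)*(-378 + 696) - 304 = -1195*(10² - 143)*(-378 + 696) - 304 = -1195*(100 - 143)*318 - 304 = -(-51385)*318 - 304 = -1195*(-13674) - 304 = 16340430 - 304 = 16340126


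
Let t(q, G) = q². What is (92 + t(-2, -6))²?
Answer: 9216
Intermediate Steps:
(92 + t(-2, -6))² = (92 + (-2)²)² = (92 + 4)² = 96² = 9216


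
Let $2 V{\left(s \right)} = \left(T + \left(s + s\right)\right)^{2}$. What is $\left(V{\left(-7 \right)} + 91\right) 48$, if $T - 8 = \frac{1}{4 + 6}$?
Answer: $\frac{130086}{25} \approx 5203.4$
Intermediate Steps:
$T = \frac{81}{10}$ ($T = 8 + \frac{1}{4 + 6} = 8 + \frac{1}{10} = \frac{81}{10} \approx 8.1$)
$V{\left(s \right)} = \frac{\left(\frac{81}{10} + 2 s\right)^{2}}{2}$ ($V{\left(s \right)} = \frac{\left(\frac{81}{10} + \left(s + s\right)\right)^{2}}{2} = \frac{\left(\frac{81}{10} + 2 s\right)^{2}}{2}$)
$\left(V{\left(-7 \right)} + 91\right) 48 = \left(\frac{\left(81 + 20 \left(-7\right)\right)^{2}}{200} + 91\right) 48 = \left(\frac{\left(81 - 140\right)^{2}}{200} + 91\right) 48 = \left(\frac{\left(-59\right)^{2}}{200} + 91\right) 48 = \left(\frac{1}{200} \cdot 3481 + 91\right) 48 = \left(\frac{3481}{200} + 91\right) 48 = \frac{21681}{200} \cdot 48 = \frac{130086}{25}$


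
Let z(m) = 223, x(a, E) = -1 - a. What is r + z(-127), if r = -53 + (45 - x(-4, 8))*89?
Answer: 3908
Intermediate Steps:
r = 3685 (r = -53 + (45 - (-1 - 1*(-4)))*89 = -53 + (45 - (-1 + 4))*89 = -53 + (45 - 1*3)*89 = -53 + (45 - 3)*89 = -53 + 42*89 = -53 + 3738 = 3685)
r + z(-127) = 3685 + 223 = 3908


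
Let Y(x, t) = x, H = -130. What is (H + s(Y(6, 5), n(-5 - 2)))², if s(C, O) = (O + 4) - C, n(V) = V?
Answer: 19321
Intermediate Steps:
s(C, O) = 4 + O - C (s(C, O) = (4 + O) - C = 4 + O - C)
(H + s(Y(6, 5), n(-5 - 2)))² = (-130 + (4 + (-5 - 2) - 1*6))² = (-130 + (4 - 7 - 6))² = (-130 - 9)² = (-139)² = 19321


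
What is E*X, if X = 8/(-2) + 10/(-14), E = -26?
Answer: 858/7 ≈ 122.57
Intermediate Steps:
X = -33/7 (X = 8*(-1/2) + 10*(-1/14) = -4 - 5/7 = -33/7 ≈ -4.7143)
E*X = -26*(-33/7) = 858/7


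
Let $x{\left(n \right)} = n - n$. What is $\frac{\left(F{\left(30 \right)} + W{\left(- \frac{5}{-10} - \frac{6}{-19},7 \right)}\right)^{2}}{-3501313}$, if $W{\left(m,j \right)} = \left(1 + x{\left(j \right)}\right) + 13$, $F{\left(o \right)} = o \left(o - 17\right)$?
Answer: $- \frac{163216}{3501313} \approx -0.046616$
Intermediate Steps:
$F{\left(o \right)} = o \left(-17 + o\right)$
$x{\left(n \right)} = 0$
$W{\left(m,j \right)} = 14$ ($W{\left(m,j \right)} = \left(1 + 0\right) + 13 = 1 + 13 = 14$)
$\frac{\left(F{\left(30 \right)} + W{\left(- \frac{5}{-10} - \frac{6}{-19},7 \right)}\right)^{2}}{-3501313} = \frac{\left(30 \left(-17 + 30\right) + 14\right)^{2}}{-3501313} = \left(30 \cdot 13 + 14\right)^{2} \left(- \frac{1}{3501313}\right) = \left(390 + 14\right)^{2} \left(- \frac{1}{3501313}\right) = 404^{2} \left(- \frac{1}{3501313}\right) = 163216 \left(- \frac{1}{3501313}\right) = - \frac{163216}{3501313}$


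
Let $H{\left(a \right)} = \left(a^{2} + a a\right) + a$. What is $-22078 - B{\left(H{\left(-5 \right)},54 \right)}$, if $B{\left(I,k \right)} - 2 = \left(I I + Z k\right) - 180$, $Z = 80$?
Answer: $-28245$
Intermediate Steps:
$H{\left(a \right)} = a + 2 a^{2}$ ($H{\left(a \right)} = \left(a^{2} + a^{2}\right) + a = 2 a^{2} + a = a + 2 a^{2}$)
$B{\left(I,k \right)} = -178 + I^{2} + 80 k$ ($B{\left(I,k \right)} = 2 - \left(180 - 80 k - I I\right) = 2 - \left(180 - I^{2} - 80 k\right) = 2 + \left(-180 + I^{2} + 80 k\right) = -178 + I^{2} + 80 k$)
$-22078 - B{\left(H{\left(-5 \right)},54 \right)} = -22078 - \left(-178 + \left(- 5 \left(1 + 2 \left(-5\right)\right)\right)^{2} + 80 \cdot 54\right) = -22078 - \left(-178 + \left(- 5 \left(1 - 10\right)\right)^{2} + 4320\right) = -22078 - \left(-178 + \left(\left(-5\right) \left(-9\right)\right)^{2} + 4320\right) = -22078 - \left(-178 + 45^{2} + 4320\right) = -22078 - \left(-178 + 2025 + 4320\right) = -22078 - 6167 = -28245$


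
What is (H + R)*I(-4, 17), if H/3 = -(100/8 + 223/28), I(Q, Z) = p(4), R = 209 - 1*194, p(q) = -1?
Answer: 1299/28 ≈ 46.393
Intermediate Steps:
R = 15 (R = 209 - 194 = 15)
I(Q, Z) = -1
H = -1719/28 (H = 3*(-(100/8 + 223/28)) = 3*(-(100*(⅛) + 223*(1/28))) = 3*(-(25/2 + 223/28)) = 3*(-1*573/28) = 3*(-573/28) = -1719/28 ≈ -61.393)
(H + R)*I(-4, 17) = (-1719/28 + 15)*(-1) = -1299/28*(-1) = 1299/28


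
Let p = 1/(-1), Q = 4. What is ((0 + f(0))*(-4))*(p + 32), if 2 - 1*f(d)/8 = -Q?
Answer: -5952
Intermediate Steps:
f(d) = 48 (f(d) = 16 - (-8)*4 = 16 - 8*(-4) = 16 + 32 = 48)
p = -1
((0 + f(0))*(-4))*(p + 32) = ((0 + 48)*(-4))*(-1 + 32) = (48*(-4))*31 = -192*31 = -5952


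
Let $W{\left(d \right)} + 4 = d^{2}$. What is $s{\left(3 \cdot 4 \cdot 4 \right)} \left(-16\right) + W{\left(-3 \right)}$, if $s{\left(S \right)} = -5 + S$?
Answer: $-683$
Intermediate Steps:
$W{\left(d \right)} = -4 + d^{2}$
$s{\left(3 \cdot 4 \cdot 4 \right)} \left(-16\right) + W{\left(-3 \right)} = \left(-5 + 3 \cdot 4 \cdot 4\right) \left(-16\right) - \left(4 - \left(-3\right)^{2}\right) = \left(-5 + 12 \cdot 4\right) \left(-16\right) + \left(-4 + 9\right) = \left(-5 + 48\right) \left(-16\right) + 5 = 43 \left(-16\right) + 5 = -688 + 5 = -683$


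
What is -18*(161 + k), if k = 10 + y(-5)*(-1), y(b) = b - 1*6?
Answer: -3276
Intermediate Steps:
y(b) = -6 + b (y(b) = b - 6 = -6 + b)
k = 21 (k = 10 + (-6 - 5)*(-1) = 10 - 11*(-1) = 10 + 11 = 21)
-18*(161 + k) = -18*(161 + 21) = -18*182 = -3276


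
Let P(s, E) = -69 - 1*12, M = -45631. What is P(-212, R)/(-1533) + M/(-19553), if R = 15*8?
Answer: 23845372/9991583 ≈ 2.3865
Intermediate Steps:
R = 120
P(s, E) = -81 (P(s, E) = -69 - 12 = -81)
P(-212, R)/(-1533) + M/(-19553) = -81/(-1533) - 45631/(-19553) = -81*(-1/1533) - 45631*(-1/19553) = 27/511 + 45631/19553 = 23845372/9991583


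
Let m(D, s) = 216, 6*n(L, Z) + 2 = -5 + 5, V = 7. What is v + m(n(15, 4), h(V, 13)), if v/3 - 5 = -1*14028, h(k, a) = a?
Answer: -41853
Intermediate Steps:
n(L, Z) = -⅓ (n(L, Z) = -⅓ + (-5 + 5)/6 = -⅓ + (⅙)*0 = -⅓ + 0 = -⅓)
v = -42069 (v = 15 + 3*(-1*14028) = 15 + 3*(-14028) = 15 - 42084 = -42069)
v + m(n(15, 4), h(V, 13)) = -42069 + 216 = -41853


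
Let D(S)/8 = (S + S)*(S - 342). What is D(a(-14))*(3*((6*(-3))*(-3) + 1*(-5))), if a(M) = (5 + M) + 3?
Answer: 4910976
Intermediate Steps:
a(M) = 8 + M
D(S) = 16*S*(-342 + S) (D(S) = 8*((S + S)*(S - 342)) = 8*((2*S)*(-342 + S)) = 8*(2*S*(-342 + S)) = 16*S*(-342 + S))
D(a(-14))*(3*((6*(-3))*(-3) + 1*(-5))) = (16*(8 - 14)*(-342 + (8 - 14)))*(3*((6*(-3))*(-3) + 1*(-5))) = (16*(-6)*(-342 - 6))*(3*(-18*(-3) - 5)) = (16*(-6)*(-348))*(3*(54 - 5)) = 33408*(3*49) = 33408*147 = 4910976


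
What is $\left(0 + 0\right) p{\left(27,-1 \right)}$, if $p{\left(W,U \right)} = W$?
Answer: $0$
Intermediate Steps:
$\left(0 + 0\right) p{\left(27,-1 \right)} = \left(0 + 0\right) 27 = 0 \cdot 27 = 0$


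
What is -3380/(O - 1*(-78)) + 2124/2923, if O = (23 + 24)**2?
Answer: -5022152/6684901 ≈ -0.75127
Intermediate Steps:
O = 2209 (O = 47**2 = 2209)
-3380/(O - 1*(-78)) + 2124/2923 = -3380/(2209 - 1*(-78)) + 2124/2923 = -3380/(2209 + 78) + 2124*(1/2923) = -3380/2287 + 2124/2923 = -5022152/6684901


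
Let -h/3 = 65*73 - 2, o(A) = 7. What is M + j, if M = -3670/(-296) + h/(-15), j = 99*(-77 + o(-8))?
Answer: -4417061/740 ≈ -5969.0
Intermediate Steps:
h = -14229 (h = -3*(65*73 - 2) = -3*(4745 - 2) = -3*4743 = -14229)
j = -6930 (j = 99*(-77 + 7) = 99*(-70) = -6930)
M = 711139/740 (M = -3670/(-296) - 14229/(-15) = -3670*(-1/296) - 14229*(-1/15) = 1835/148 + 4743/5 = 711139/740 ≈ 961.00)
M + j = 711139/740 - 6930 = -4417061/740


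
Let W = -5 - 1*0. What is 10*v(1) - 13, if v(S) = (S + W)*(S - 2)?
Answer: 27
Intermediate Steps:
W = -5 (W = -5 + 0 = -5)
v(S) = (-5 + S)*(-2 + S) (v(S) = (S - 5)*(S - 2) = (-5 + S)*(-2 + S))
10*v(1) - 13 = 10*(10 + 1² - 7*1) - 13 = 10*(10 + 1 - 7) - 13 = 10*4 - 13 = 40 - 13 = 27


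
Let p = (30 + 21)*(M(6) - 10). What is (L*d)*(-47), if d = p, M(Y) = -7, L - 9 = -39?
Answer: -1222470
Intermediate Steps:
L = -30 (L = 9 - 39 = -30)
p = -867 (p = (30 + 21)*(-7 - 10) = 51*(-17) = -867)
d = -867
(L*d)*(-47) = -30*(-867)*(-47) = 26010*(-47) = -1222470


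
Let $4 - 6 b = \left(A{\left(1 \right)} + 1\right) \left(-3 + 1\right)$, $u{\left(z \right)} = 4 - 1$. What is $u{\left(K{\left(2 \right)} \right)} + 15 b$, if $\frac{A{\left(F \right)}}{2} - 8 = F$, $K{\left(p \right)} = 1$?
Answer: $108$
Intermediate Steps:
$A{\left(F \right)} = 16 + 2 F$
$u{\left(z \right)} = 3$
$b = 7$ ($b = \frac{2}{3} - \frac{\left(\left(16 + 2 \cdot 1\right) + 1\right) \left(-3 + 1\right)}{6} = \frac{2}{3} - \frac{\left(\left(16 + 2\right) + 1\right) \left(-2\right)}{6} = \frac{2}{3} - \frac{\left(18 + 1\right) \left(-2\right)}{6} = \frac{2}{3} - \frac{19 \left(-2\right)}{6} = \frac{2}{3} - - \frac{19}{3} = \frac{2}{3} + \frac{19}{3} = 7$)
$u{\left(K{\left(2 \right)} \right)} + 15 b = 3 + 15 \cdot 7 = 3 + 105 = 108$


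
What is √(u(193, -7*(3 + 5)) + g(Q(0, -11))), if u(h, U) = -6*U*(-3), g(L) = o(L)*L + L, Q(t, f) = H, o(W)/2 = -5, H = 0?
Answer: 12*I*√7 ≈ 31.749*I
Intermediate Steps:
o(W) = -10 (o(W) = 2*(-5) = -10)
Q(t, f) = 0
g(L) = -9*L (g(L) = -10*L + L = -9*L)
u(h, U) = 18*U
√(u(193, -7*(3 + 5)) + g(Q(0, -11))) = √(18*(-7*(3 + 5)) - 9*0) = √(18*(-7*8) + 0) = √(18*(-56) + 0) = √(-1008 + 0) = √(-1008) = 12*I*√7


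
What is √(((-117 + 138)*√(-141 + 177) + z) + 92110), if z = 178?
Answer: 7*√1886 ≈ 304.00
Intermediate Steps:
√(((-117 + 138)*√(-141 + 177) + z) + 92110) = √(((-117 + 138)*√(-141 + 177) + 178) + 92110) = √((21*√36 + 178) + 92110) = √((21*6 + 178) + 92110) = √((126 + 178) + 92110) = √(304 + 92110) = √92414 = 7*√1886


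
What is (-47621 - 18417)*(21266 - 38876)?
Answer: 1162929180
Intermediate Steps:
(-47621 - 18417)*(21266 - 38876) = -66038*(-17610) = 1162929180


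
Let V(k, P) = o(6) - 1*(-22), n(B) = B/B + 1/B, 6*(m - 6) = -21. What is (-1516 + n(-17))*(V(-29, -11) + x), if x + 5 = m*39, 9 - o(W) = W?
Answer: -3026330/17 ≈ -1.7802e+5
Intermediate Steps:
m = 5/2 (m = 6 + (⅙)*(-21) = 6 - 7/2 = 5/2 ≈ 2.5000)
o(W) = 9 - W
n(B) = 1 + 1/B
x = 185/2 (x = -5 + (5/2)*39 = -5 + 195/2 = 185/2 ≈ 92.500)
V(k, P) = 25 (V(k, P) = (9 - 1*6) - 1*(-22) = (9 - 6) + 22 = 3 + 22 = 25)
(-1516 + n(-17))*(V(-29, -11) + x) = (-1516 + (1 - 17)/(-17))*(25 + 185/2) = (-1516 - 1/17*(-16))*(235/2) = (-1516 + 16/17)*(235/2) = -25756/17*235/2 = -3026330/17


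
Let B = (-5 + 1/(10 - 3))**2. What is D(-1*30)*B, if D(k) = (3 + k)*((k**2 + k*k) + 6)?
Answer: -8052696/7 ≈ -1.1504e+6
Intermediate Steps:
D(k) = (3 + k)*(6 + 2*k**2) (D(k) = (3 + k)*((k**2 + k**2) + 6) = (3 + k)*(2*k**2 + 6) = (3 + k)*(6 + 2*k**2))
B = 1156/49 (B = (-5 + 1/7)**2 = (-34/7)**2 = 1156/49 ≈ 23.592)
D(-1*30)*B = (18 + 2*(-1*30)**3 + 6*(-1*30) + 6*(-1*30)**2)*(1156/49) = (18 + 2*(-30)**3 + 6*(-30) + 6*(-30)**2)*(1156/49) = (18 + 2*(-27000) - 180 + 6*900)*(1156/49) = (18 - 54000 - 180 + 5400)*(1156/49) = -48762*1156/49 = -8052696/7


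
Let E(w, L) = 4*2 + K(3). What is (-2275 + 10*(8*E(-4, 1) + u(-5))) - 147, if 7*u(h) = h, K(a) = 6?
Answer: -9164/7 ≈ -1309.1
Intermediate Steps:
u(h) = h/7
E(w, L) = 14 (E(w, L) = 4*2 + 6 = 8 + 6 = 14)
(-2275 + 10*(8*E(-4, 1) + u(-5))) - 147 = (-2275 + 10*(8*14 + (⅐)*(-5))) - 147 = (-2275 + 10*(112 - 5/7)) - 147 = (-2275 + 10*(779/7)) - 147 = (-2275 + 7790/7) - 147 = -8135/7 - 147 = -9164/7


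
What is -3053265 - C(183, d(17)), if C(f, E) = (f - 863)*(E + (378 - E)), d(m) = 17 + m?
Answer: -2796225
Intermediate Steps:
C(f, E) = -326214 + 378*f (C(f, E) = (-863 + f)*378 = -326214 + 378*f)
-3053265 - C(183, d(17)) = -3053265 - (-326214 + 378*183) = -3053265 - (-326214 + 69174) = -3053265 - 1*(-257040) = -3053265 + 257040 = -2796225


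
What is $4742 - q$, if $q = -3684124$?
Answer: $3688866$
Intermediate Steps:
$4742 - q = 4742 - -3684124 = 4742 + 3684124 = 3688866$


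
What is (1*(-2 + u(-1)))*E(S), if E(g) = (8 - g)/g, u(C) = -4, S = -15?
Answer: 46/5 ≈ 9.2000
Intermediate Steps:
E(g) = (8 - g)/g
(1*(-2 + u(-1)))*E(S) = (1*(-2 - 4))*((8 - 1*(-15))/(-15)) = (1*(-6))*(-(8 + 15)/15) = -(-2)*23/5 = -6*(-23/15) = 46/5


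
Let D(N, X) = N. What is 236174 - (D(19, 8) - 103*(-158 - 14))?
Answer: 218439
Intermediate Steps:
236174 - (D(19, 8) - 103*(-158 - 14)) = 236174 - (19 - 103*(-158 - 14)) = 236174 - (19 - 103*(-172)) = 236174 - (19 + 17716) = 236174 - 1*17735 = 236174 - 17735 = 218439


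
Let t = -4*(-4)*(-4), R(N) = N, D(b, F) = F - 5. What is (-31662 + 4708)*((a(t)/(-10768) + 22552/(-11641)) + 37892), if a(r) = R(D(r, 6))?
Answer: -64009419331796163/62675144 ≈ -1.0213e+9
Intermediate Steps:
D(b, F) = -5 + F
t = -64 (t = 16*(-4) = -64)
a(r) = 1 (a(r) = -5 + 6 = 1)
(-31662 + 4708)*((a(t)/(-10768) + 22552/(-11641)) + 37892) = (-31662 + 4708)*((1/(-10768) + 22552/(-11641)) + 37892) = -26954*((1*(-1/10768) + 22552*(-1/11641)) + 37892) = -26954*((-1/10768 - 22552/11641) + 37892) = -26954*(-242851577/125350288 + 37892) = -26954*4749530261319/125350288 = -64009419331796163/62675144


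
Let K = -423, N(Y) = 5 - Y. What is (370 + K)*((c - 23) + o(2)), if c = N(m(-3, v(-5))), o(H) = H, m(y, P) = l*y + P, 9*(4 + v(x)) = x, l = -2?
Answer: 8321/9 ≈ 924.56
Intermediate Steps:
v(x) = -4 + x/9
m(y, P) = P - 2*y (m(y, P) = -2*y + P = P - 2*y)
c = 32/9 (c = 5 - ((-4 + (⅑)*(-5)) - 2*(-3)) = 5 - ((-4 - 5/9) + 6) = 5 - (-41/9 + 6) = 5 - 1*13/9 = 5 - 13/9 = 32/9 ≈ 3.5556)
(370 + K)*((c - 23) + o(2)) = (370 - 423)*((32/9 - 23) + 2) = -53*(-175/9 + 2) = -53*(-157/9) = 8321/9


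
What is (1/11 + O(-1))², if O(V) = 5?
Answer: 3136/121 ≈ 25.917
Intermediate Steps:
(1/11 + O(-1))² = (1/11 + 5)² = (56/11)² = 3136/121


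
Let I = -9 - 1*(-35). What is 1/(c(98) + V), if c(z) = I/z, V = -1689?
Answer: -49/82748 ≈ -0.00059216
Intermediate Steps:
I = 26 (I = -9 + 35 = 26)
c(z) = 26/z
1/(c(98) + V) = 1/(26/98 - 1689) = 1/(26*(1/98) - 1689) = 1/(13/49 - 1689) = 1/(-82748/49) = -49/82748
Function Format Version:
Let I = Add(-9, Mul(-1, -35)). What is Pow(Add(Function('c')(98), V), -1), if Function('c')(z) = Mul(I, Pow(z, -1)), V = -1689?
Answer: Rational(-49, 82748) ≈ -0.00059216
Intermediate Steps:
I = 26 (I = Add(-9, 35) = 26)
Function('c')(z) = Mul(26, Pow(z, -1))
Pow(Add(Function('c')(98), V), -1) = Pow(Add(Mul(26, Pow(98, -1)), -1689), -1) = Pow(Add(Mul(26, Rational(1, 98)), -1689), -1) = Pow(Add(Rational(13, 49), -1689), -1) = Pow(Rational(-82748, 49), -1) = Rational(-49, 82748)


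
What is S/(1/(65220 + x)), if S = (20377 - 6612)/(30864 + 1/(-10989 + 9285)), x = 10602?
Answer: 355689494064/10518451 ≈ 33816.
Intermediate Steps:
S = 4691112/10518451 (S = 13765/(30864 + 1/(-1704)) = 13765/(30864 - 1/1704) = 13765/(52592255/1704) = 13765*(1704/52592255) = 4691112/10518451 ≈ 0.44599)
S/(1/(65220 + x)) = 4691112/(10518451*(1/(65220 + 10602))) = 4691112/(10518451*(1/75822)) = (4691112/10518451)*75822 = 355689494064/10518451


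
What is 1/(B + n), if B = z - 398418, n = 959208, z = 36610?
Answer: 1/597400 ≈ 1.6739e-6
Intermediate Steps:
B = -361808 (B = 36610 - 398418 = -361808)
1/(B + n) = 1/(-361808 + 959208) = 1/597400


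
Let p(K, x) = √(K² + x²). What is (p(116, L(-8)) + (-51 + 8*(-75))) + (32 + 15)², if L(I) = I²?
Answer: 1558 + 4*√1097 ≈ 1690.5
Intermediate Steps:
(p(116, L(-8)) + (-51 + 8*(-75))) + (32 + 15)² = (√(116² + ((-8)²)²) + (-51 + 8*(-75))) + (32 + 15)² = (√(13456 + 64²) + (-51 - 600)) + 47² = (√(13456 + 4096) - 651) + 2209 = (√17552 - 651) + 2209 = (4*√1097 - 651) + 2209 = (-651 + 4*√1097) + 2209 = 1558 + 4*√1097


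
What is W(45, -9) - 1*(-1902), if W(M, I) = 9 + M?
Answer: 1956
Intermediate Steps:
W(45, -9) - 1*(-1902) = (9 + 45) - 1*(-1902) = 54 + 1902 = 1956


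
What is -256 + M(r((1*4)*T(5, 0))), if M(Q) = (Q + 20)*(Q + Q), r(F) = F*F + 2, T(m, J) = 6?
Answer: 691032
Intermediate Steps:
r(F) = 2 + F² (r(F) = F² + 2 = 2 + F²)
M(Q) = 2*Q*(20 + Q) (M(Q) = (20 + Q)*(2*Q) = 2*Q*(20 + Q))
-256 + M(r((1*4)*T(5, 0))) = -256 + 2*(2 + ((1*4)*6)²)*(20 + (2 + ((1*4)*6)²)) = -256 + 2*(2 + (4*6)²)*(20 + (2 + (4*6)²)) = -256 + 2*(2 + 24²)*(20 + (2 + 24²)) = -256 + 2*(2 + 576)*(20 + (2 + 576)) = -256 + 2*578*(20 + 578) = -256 + 2*578*598 = -256 + 691288 = 691032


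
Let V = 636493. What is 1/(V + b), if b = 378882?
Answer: 1/1015375 ≈ 9.8486e-7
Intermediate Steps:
1/(V + b) = 1/(636493 + 378882) = 1/1015375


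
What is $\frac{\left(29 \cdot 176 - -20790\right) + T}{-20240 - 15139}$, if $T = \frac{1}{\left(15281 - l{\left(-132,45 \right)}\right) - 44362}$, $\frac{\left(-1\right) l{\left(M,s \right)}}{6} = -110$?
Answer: $- \frac{770113453}{1052206839} \approx -0.7319$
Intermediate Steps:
$l{\left(M,s \right)} = 660$ ($l{\left(M,s \right)} = \left(-6\right) \left(-110\right) = 660$)
$T = - \frac{1}{29741}$ ($T = \frac{1}{\left(15281 - 660\right) - 44362} = \frac{1}{14621 - 44362} = \frac{1}{-29741} = - \frac{1}{29741} \approx -3.3624 \cdot 10^{-5}$)
$\frac{\left(29 \cdot 176 - -20790\right) + T}{-20240 - 15139} = \frac{\left(29 \cdot 176 - -20790\right) - \frac{1}{29741}}{-20240 - 15139} = \frac{\left(5104 + 20790\right) - \frac{1}{29741}}{-35379} = \left(25894 - \frac{1}{29741}\right) \left(- \frac{1}{35379}\right) = \frac{770113453}{29741} \left(- \frac{1}{35379}\right) = - \frac{770113453}{1052206839}$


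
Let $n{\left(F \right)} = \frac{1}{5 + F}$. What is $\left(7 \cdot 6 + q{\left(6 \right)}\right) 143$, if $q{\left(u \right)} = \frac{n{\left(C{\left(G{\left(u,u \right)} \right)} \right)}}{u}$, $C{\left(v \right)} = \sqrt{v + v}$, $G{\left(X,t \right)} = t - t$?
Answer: $\frac{180323}{30} \approx 6010.8$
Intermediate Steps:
$G{\left(X,t \right)} = 0$
$C{\left(v \right)} = \sqrt{2} \sqrt{v}$ ($C{\left(v \right)} = \sqrt{2 v} = \sqrt{2} \sqrt{v}$)
$q{\left(u \right)} = \frac{1}{5 u}$ ($q{\left(u \right)} = \frac{1}{\left(5 + \sqrt{2} \sqrt{0}\right) u} = \frac{1}{\left(5 + \sqrt{2} \cdot 0\right) u} = \frac{1}{\left(5 + 0\right) u} = \frac{1}{5 u}$)
$\left(7 \cdot 6 + q{\left(6 \right)}\right) 143 = \left(7 \cdot 6 + \frac{1}{5 \cdot 6}\right) 143 = \left(42 + \frac{1}{5} \cdot \frac{1}{6}\right) 143 = \left(42 + \frac{1}{30}\right) 143 = \frac{1261}{30} \cdot 143 = \frac{180323}{30}$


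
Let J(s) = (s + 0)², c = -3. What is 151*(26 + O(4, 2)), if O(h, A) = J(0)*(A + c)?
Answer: 3926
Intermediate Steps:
J(s) = s²
O(h, A) = 0 (O(h, A) = 0²*(A - 3) = 0*(-3 + A) = 0)
151*(26 + O(4, 2)) = 151*(26 + 0) = 151*26 = 3926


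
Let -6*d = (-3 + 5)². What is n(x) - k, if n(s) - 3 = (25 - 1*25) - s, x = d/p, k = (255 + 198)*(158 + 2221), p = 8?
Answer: -12932207/12 ≈ -1.0777e+6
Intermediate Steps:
d = -⅔ (d = -(-3 + 5)²/6 = -⅙*2² = -⅙*4 = -⅔ ≈ -0.66667)
k = 1077687 (k = 453*2379 = 1077687)
x = -1/12 (x = -⅔/8 = -⅔*⅛ = -1/12 ≈ -0.083333)
n(s) = 3 - s (n(s) = 3 + ((25 - 1*25) - s) = 3 + ((25 - 25) - s) = 3 + (0 - s) = 3 - s)
n(x) - k = (3 - 1*(-1/12)) - 1*1077687 = (3 + 1/12) - 1077687 = 37/12 - 1077687 = -12932207/12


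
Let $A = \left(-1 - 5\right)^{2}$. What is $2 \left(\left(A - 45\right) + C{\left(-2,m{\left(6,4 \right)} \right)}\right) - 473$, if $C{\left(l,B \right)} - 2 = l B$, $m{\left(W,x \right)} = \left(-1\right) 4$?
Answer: $-471$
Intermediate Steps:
$m{\left(W,x \right)} = -4$
$A = 36$ ($A = \left(-6\right)^{2} = 36$)
$C{\left(l,B \right)} = 2 + B l$ ($C{\left(l,B \right)} = 2 + l B = 2 + B l$)
$2 \left(\left(A - 45\right) + C{\left(-2,m{\left(6,4 \right)} \right)}\right) - 473 = 2 \left(\left(36 - 45\right) + \left(2 - -8\right)\right) - 473 = 2 \left(-9 + \left(2 + 8\right)\right) - 473 = 2 \left(-9 + 10\right) - 473 = 2 \cdot 1 - 473 = 2 - 473 = -471$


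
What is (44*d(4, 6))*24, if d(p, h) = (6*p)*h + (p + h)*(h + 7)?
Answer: 289344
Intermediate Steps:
d(p, h) = (7 + h)*(h + p) + 6*h*p (d(p, h) = 6*h*p + (h + p)*(7 + h) = 6*h*p + (7 + h)*(h + p) = (7 + h)*(h + p) + 6*h*p)
(44*d(4, 6))*24 = (44*(6² + 7*6 + 7*4 + 7*6*4))*24 = (44*(36 + 42 + 28 + 168))*24 = (44*274)*24 = 12056*24 = 289344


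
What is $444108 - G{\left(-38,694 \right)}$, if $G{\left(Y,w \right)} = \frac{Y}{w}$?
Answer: $\frac{154105495}{347} \approx 4.4411 \cdot 10^{5}$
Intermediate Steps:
$444108 - G{\left(-38,694 \right)} = 444108 - - \frac{38}{694} = 444108 - \left(-38\right) \frac{1}{694} = 444108 - - \frac{19}{347} = 444108 + \frac{19}{347} = \frac{154105495}{347}$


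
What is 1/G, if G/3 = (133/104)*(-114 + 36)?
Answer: -4/1197 ≈ -0.0033417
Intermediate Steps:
G = -1197/4 (G = 3*((133/104)*(-114 + 36)) = 3*((133*(1/104))*(-78)) = 3*((133/104)*(-78)) = 3*(-399/4) = -1197/4 ≈ -299.25)
1/G = 1/(-1197/4) = -4/1197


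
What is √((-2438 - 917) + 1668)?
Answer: I*√1687 ≈ 41.073*I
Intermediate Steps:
√((-2438 - 917) + 1668) = √(-3355 + 1668) = √(-1687) = I*√1687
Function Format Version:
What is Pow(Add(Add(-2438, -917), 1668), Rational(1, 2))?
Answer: Mul(I, Pow(1687, Rational(1, 2))) ≈ Mul(41.073, I)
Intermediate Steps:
Pow(Add(Add(-2438, -917), 1668), Rational(1, 2)) = Pow(Add(-3355, 1668), Rational(1, 2)) = Pow(-1687, Rational(1, 2)) = Mul(I, Pow(1687, Rational(1, 2)))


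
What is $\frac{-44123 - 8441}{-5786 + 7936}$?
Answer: $- \frac{26282}{1075} \approx -24.448$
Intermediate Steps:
$\frac{-44123 - 8441}{-5786 + 7936} = - \frac{52564}{2150} = \left(-52564\right) \frac{1}{2150} = - \frac{26282}{1075}$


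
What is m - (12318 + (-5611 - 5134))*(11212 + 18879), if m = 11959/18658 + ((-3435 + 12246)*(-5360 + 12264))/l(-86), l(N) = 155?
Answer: -135751986886173/2891990 ≈ -4.6941e+7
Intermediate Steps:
m = 1134989338397/2891990 (m = 11959/18658 + ((-3435 + 12246)*(-5360 + 12264))/155 = 11959*(1/18658) + (8811*6904)*(1/155) = 11959/18658 + 60831144*(1/155) = 11959/18658 + 60831144/155 = 1134989338397/2891990 ≈ 3.9246e+5)
m - (12318 + (-5611 - 5134))*(11212 + 18879) = 1134989338397/2891990 - (12318 + (-5611 - 5134))*(11212 + 18879) = 1134989338397/2891990 - (12318 - 10745)*30091 = 1134989338397/2891990 - 1573*30091 = 1134989338397/2891990 - 1*47333143 = 1134989338397/2891990 - 47333143 = -135751986886173/2891990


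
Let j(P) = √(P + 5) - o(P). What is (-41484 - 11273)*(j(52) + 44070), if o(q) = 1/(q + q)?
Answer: -241800050203/104 - 52757*√57 ≈ -2.3254e+9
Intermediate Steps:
o(q) = 1/(2*q)
j(P) = √(5 + P) - 1/(2*P) (j(P) = √(P + 5) - 1/(2*P) = √(5 + P) - 1/(2*P))
(-41484 - 11273)*(j(52) + 44070) = (-41484 - 11273)*((√(5 + 52) - ½/52) + 44070) = -52757*((√57 - ½*1/52) + 44070) = -52757*((√57 - 1/104) + 44070) = -52757*((-1/104 + √57) + 44070) = -52757*(4583279/104 + √57) = -241800050203/104 - 52757*√57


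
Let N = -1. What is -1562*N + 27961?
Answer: 29523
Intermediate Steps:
-1562*N + 27961 = -1562*(-1) + 27961 = 1562 + 27961 = 29523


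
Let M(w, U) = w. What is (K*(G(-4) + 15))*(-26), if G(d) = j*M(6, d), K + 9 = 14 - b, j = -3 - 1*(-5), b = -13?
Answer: -12636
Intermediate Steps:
j = 2 (j = -3 + 5 = 2)
K = 18 (K = -9 + (14 - 1*(-13)) = -9 + (14 + 13) = -9 + 27 = 18)
G(d) = 12 (G(d) = 2*6 = 12)
(K*(G(-4) + 15))*(-26) = (18*(12 + 15))*(-26) = (18*27)*(-26) = 486*(-26) = -12636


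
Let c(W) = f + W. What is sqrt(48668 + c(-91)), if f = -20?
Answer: sqrt(48557) ≈ 220.36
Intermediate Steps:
c(W) = -20 + W
sqrt(48668 + c(-91)) = sqrt(48668 + (-20 - 91)) = sqrt(48668 - 111) = sqrt(48557)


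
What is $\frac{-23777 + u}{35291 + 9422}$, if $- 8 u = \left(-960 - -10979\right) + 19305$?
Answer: $- \frac{54885}{89426} \approx -0.61375$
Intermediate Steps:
$u = - \frac{7331}{2}$ ($u = - \frac{\left(-960 - -10979\right) + 19305}{8} = - \frac{\left(-960 + 10979\right) + 19305}{8} = - \frac{10019 + 19305}{8} = \left(- \frac{1}{8}\right) 29324 = - \frac{7331}{2} \approx -3665.5$)
$\frac{-23777 + u}{35291 + 9422} = \frac{-23777 - \frac{7331}{2}}{35291 + 9422} = - \frac{54885}{2 \cdot 44713} = \left(- \frac{54885}{2}\right) \frac{1}{44713} = - \frac{54885}{89426}$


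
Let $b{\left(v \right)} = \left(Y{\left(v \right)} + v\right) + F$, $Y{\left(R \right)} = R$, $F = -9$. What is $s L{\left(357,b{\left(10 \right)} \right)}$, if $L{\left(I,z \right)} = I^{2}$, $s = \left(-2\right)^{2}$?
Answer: $509796$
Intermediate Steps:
$s = 4$
$b{\left(v \right)} = -9 + 2 v$ ($b{\left(v \right)} = \left(v + v\right) - 9 = 2 v - 9 = -9 + 2 v$)
$s L{\left(357,b{\left(10 \right)} \right)} = 4 \cdot 357^{2} = 4 \cdot 127449 = 509796$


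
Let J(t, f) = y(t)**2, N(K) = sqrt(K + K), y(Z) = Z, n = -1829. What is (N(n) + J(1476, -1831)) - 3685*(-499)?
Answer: 4017391 + I*sqrt(3658) ≈ 4.0174e+6 + 60.481*I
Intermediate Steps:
N(K) = sqrt(2)*sqrt(K) (N(K) = sqrt(2*K) = sqrt(2)*sqrt(K))
J(t, f) = t**2
(N(n) + J(1476, -1831)) - 3685*(-499) = (sqrt(2)*sqrt(-1829) + 1476**2) - 3685*(-499) = (sqrt(2)*(I*sqrt(1829)) + 2178576) + 1838815 = (I*sqrt(3658) + 2178576) + 1838815 = (2178576 + I*sqrt(3658)) + 1838815 = 4017391 + I*sqrt(3658)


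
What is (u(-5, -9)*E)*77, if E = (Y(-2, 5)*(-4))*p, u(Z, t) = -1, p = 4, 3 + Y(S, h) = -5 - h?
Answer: -16016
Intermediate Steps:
Y(S, h) = -8 - h (Y(S, h) = -3 + (-5 - h) = -8 - h)
E = 208 (E = ((-8 - 1*5)*(-4))*4 = ((-8 - 5)*(-4))*4 = -13*(-4)*4 = 52*4 = 208)
(u(-5, -9)*E)*77 = -1*208*77 = -208*77 = -16016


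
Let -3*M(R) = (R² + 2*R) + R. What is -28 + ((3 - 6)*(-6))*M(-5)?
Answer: -88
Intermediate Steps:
M(R) = -R - R²/3 (M(R) = -((R² + 2*R) + R)/3 = -(R² + 3*R)/3 = -R - R²/3)
-28 + ((3 - 6)*(-6))*M(-5) = -28 + ((3 - 6)*(-6))*(-⅓*(-5)*(3 - 5)) = -28 + (-3*(-6))*(-⅓*(-5)*(-2)) = -28 + 18*(-10/3) = -28 - 60 = -88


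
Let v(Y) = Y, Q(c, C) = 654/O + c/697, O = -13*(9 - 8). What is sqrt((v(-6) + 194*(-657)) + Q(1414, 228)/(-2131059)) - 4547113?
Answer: -4547113 + 142*I*sqrt(133244956835223870)/145184403 ≈ -4.5471e+6 + 357.02*I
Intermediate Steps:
O = -13 (O = -13*1 = -13)
Q(c, C) = -654/13 + c/697 (Q(c, C) = 654/(-13) + c/697 = 654*(-1/13) + c*(1/697) = -654/13 + c/697)
sqrt((v(-6) + 194*(-657)) + Q(1414, 228)/(-2131059)) - 4547113 = sqrt((-6 + 194*(-657)) + (-654/13 + (1/697)*1414)/(-2131059)) - 4547113 = sqrt((-6 - 127458) + (-654/13 + 1414/697)*(-1/2131059)) - 4547113 = sqrt(-127464 - 437456/9061*(-1/2131059)) - 4547113 = sqrt(-127464 + 23024/1016290821) - 4547113 = sqrt(-129540493184920/1016290821) - 4547113 = 142*I*sqrt(133244956835223870)/145184403 - 4547113 = -4547113 + 142*I*sqrt(133244956835223870)/145184403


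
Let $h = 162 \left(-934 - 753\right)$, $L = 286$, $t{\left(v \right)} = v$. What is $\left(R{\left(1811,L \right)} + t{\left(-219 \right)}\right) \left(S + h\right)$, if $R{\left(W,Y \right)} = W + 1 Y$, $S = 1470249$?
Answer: $2247881490$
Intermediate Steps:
$R{\left(W,Y \right)} = W + Y$
$h = -273294$ ($h = 162 \left(-1687\right) = -273294$)
$\left(R{\left(1811,L \right)} + t{\left(-219 \right)}\right) \left(S + h\right) = \left(\left(1811 + 286\right) - 219\right) \left(1470249 - 273294\right) = \left(2097 - 219\right) 1196955 = 1878 \cdot 1196955 = 2247881490$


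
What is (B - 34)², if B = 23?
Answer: 121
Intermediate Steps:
(B - 34)² = (23 - 34)² = (-11)² = 121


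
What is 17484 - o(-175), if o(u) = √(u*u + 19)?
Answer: 17484 - 2*√7661 ≈ 17309.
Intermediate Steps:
o(u) = √(19 + u²) (o(u) = √(u² + 19) = √(19 + u²))
17484 - o(-175) = 17484 - √(19 + (-175)²) = 17484 - √(19 + 30625) = 17484 - √30644 = 17484 - 2*√7661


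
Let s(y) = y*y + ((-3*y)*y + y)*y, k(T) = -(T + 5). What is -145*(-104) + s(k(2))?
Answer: 16207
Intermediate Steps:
k(T) = -5 - T (k(T) = -(5 + T) = -5 - T)
s(y) = y² + y*(y - 3*y²) (s(y) = y² + (-3*y² + y)*y = y² + (y - 3*y²)*y = y² + y*(y - 3*y²))
-145*(-104) + s(k(2)) = -145*(-104) + (-5 - 1*2)²*(2 - 3*(-5 - 1*2)) = 15080 + (-5 - 2)²*(2 - 3*(-5 - 2)) = 15080 + (-7)²*(2 - 3*(-7)) = 15080 + 49*(2 + 21) = 15080 + 49*23 = 15080 + 1127 = 16207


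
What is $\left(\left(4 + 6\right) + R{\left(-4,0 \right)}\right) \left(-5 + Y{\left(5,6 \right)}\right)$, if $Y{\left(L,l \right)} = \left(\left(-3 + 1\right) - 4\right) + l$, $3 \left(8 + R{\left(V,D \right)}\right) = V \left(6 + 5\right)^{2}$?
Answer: $\frac{2390}{3} \approx 796.67$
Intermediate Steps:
$R{\left(V,D \right)} = -8 + \frac{121 V}{3}$ ($R{\left(V,D \right)} = -8 + \frac{V \left(6 + 5\right)^{2}}{3} = -8 + \frac{V 11^{2}}{3} = -8 + \frac{V 121}{3} = -8 + \frac{121 V}{3}$)
$Y{\left(L,l \right)} = -6 + l$ ($Y{\left(L,l \right)} = \left(-2 - 4\right) + l = -6 + l$)
$\left(\left(4 + 6\right) + R{\left(-4,0 \right)}\right) \left(-5 + Y{\left(5,6 \right)}\right) = \left(\left(4 + 6\right) + \left(-8 + \frac{121}{3} \left(-4\right)\right)\right) \left(-5 + \left(-6 + 6\right)\right) = \left(10 - \frac{508}{3}\right) \left(-5 + 0\right) = \left(10 - \frac{508}{3}\right) \left(-5\right) = \left(- \frac{478}{3}\right) \left(-5\right) = \frac{2390}{3}$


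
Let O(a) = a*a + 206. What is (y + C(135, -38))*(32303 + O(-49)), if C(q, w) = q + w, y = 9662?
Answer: 340686690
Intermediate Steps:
O(a) = 206 + a² (O(a) = a² + 206 = 206 + a²)
(y + C(135, -38))*(32303 + O(-49)) = (9662 + (135 - 38))*(32303 + (206 + (-49)²)) = (9662 + 97)*(32303 + (206 + 2401)) = 9759*(32303 + 2607) = 9759*34910 = 340686690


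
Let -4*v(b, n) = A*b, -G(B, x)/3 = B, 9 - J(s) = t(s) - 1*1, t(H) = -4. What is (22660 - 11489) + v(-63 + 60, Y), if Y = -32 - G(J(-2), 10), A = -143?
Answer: 44255/4 ≈ 11064.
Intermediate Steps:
J(s) = 14 (J(s) = 9 - (-4 - 1*1) = 9 - (-4 - 1) = 9 - 1*(-5) = 9 + 5 = 14)
G(B, x) = -3*B
Y = 10 (Y = -32 - (-3)*14 = -32 - 1*(-42) = -32 + 42 = 10)
v(b, n) = 143*b/4 (v(b, n) = -(-143)*b/4 = 143*b/4)
(22660 - 11489) + v(-63 + 60, Y) = (22660 - 11489) + 143*(-63 + 60)/4 = 11171 + (143/4)*(-3) = 11171 - 429/4 = 44255/4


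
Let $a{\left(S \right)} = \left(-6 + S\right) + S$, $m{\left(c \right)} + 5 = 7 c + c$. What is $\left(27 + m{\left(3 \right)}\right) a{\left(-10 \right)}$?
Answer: $-1196$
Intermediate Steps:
$m{\left(c \right)} = -5 + 8 c$ ($m{\left(c \right)} = -5 + \left(7 c + c\right) = -5 + 8 c$)
$a{\left(S \right)} = -6 + 2 S$
$\left(27 + m{\left(3 \right)}\right) a{\left(-10 \right)} = \left(27 + \left(-5 + 8 \cdot 3\right)\right) \left(-6 + 2 \left(-10\right)\right) = \left(27 + \left(-5 + 24\right)\right) \left(-6 - 20\right) = \left(27 + 19\right) \left(-26\right) = 46 \left(-26\right) = -1196$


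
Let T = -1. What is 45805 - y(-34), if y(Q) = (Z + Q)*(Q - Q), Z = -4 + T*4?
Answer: 45805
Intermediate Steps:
Z = -8 (Z = -4 - 1*4 = -4 - 4 = -8)
y(Q) = 0 (y(Q) = (-8 + Q)*(Q - Q) = (-8 + Q)*0 = 0)
45805 - y(-34) = 45805 - 1*0 = 45805 + 0 = 45805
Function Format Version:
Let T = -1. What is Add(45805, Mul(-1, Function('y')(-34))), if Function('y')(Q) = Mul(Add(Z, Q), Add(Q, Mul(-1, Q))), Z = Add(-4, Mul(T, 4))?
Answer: 45805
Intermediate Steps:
Z = -8 (Z = Add(-4, Mul(-1, 4)) = Add(-4, -4) = -8)
Function('y')(Q) = 0 (Function('y')(Q) = Mul(Add(-8, Q), Add(Q, Mul(-1, Q))) = Mul(Add(-8, Q), 0) = 0)
Add(45805, Mul(-1, Function('y')(-34))) = Add(45805, Mul(-1, 0)) = Add(45805, 0) = 45805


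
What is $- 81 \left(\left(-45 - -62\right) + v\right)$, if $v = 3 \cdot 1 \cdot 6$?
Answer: $-2835$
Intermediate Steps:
$v = 18$ ($v = 3 \cdot 6 = 18$)
$- 81 \left(\left(-45 - -62\right) + v\right) = - 81 \left(\left(-45 - -62\right) + 18\right) = - 81 \left(\left(-45 + 62\right) + 18\right) = - 81 \left(17 + 18\right) = \left(-81\right) 35 = -2835$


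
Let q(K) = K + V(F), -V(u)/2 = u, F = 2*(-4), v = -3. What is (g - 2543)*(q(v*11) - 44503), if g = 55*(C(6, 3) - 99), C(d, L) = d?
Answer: 340934160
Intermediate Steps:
F = -8
V(u) = -2*u
q(K) = 16 + K (q(K) = K - 2*(-8) = K + 16 = 16 + K)
g = -5115 (g = 55*(6 - 99) = 55*(-93) = -5115)
(g - 2543)*(q(v*11) - 44503) = (-5115 - 2543)*((16 - 3*11) - 44503) = -7658*((16 - 33) - 44503) = -7658*(-17 - 44503) = -7658*(-44520) = 340934160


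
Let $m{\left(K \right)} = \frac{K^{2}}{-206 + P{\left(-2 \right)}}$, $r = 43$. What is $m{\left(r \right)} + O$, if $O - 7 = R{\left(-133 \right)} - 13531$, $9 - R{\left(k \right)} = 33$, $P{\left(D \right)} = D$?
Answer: $- \frac{2819833}{208} \approx -13557.0$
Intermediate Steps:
$R{\left(k \right)} = -24$ ($R{\left(k \right)} = 9 - 33 = -24$)
$m{\left(K \right)} = - \frac{K^{2}}{208}$ ($m{\left(K \right)} = \frac{K^{2}}{-206 - 2} = \frac{K^{2}}{-208} = - \frac{K^{2}}{208}$)
$O = -13548$ ($O = 7 - 13555 = -13548$)
$m{\left(r \right)} + O = - \frac{43^{2}}{208} - 13548 = \left(- \frac{1}{208}\right) 1849 - 13548 = - \frac{1849}{208} - 13548 = - \frac{2819833}{208}$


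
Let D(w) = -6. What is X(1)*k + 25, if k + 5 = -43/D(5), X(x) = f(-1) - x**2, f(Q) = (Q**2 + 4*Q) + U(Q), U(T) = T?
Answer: 85/6 ≈ 14.167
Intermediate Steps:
f(Q) = Q**2 + 5*Q (f(Q) = (Q**2 + 4*Q) + Q = Q**2 + 5*Q)
X(x) = -4 - x**2 (X(x) = -(5 - 1) - x**2 = -1*4 - x**2 = -4 - x**2)
k = 13/6 (k = -5 - 43/(-6) = -5 - 43*(-1/6) = -5 + 43/6 = 13/6 ≈ 2.1667)
X(1)*k + 25 = (-4 - 1*1**2)*(13/6) + 25 = (-4 - 1*1)*(13/6) + 25 = (-4 - 1)*(13/6) + 25 = -5*13/6 + 25 = -65/6 + 25 = 85/6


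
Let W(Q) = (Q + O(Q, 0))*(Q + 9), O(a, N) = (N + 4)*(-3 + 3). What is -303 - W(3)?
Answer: -339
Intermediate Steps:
O(a, N) = 0 (O(a, N) = (4 + N)*0 = 0)
W(Q) = Q*(9 + Q) (W(Q) = (Q + 0)*(Q + 9) = Q*(9 + Q))
-303 - W(3) = -303 - 3*(9 + 3) = -303 - 3*12 = -303 - 1*36 = -303 - 36 = -339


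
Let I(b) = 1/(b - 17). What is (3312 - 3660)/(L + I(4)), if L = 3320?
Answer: -4524/43159 ≈ -0.10482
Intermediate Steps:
I(b) = 1/(-17 + b)
(3312 - 3660)/(L + I(4)) = (3312 - 3660)/(3320 + 1/(-17 + 4)) = -348/(3320 + 1/(-13)) = -348/(3320 - 1/13) = -348/43159/13 = -348*13/43159 = -4524/43159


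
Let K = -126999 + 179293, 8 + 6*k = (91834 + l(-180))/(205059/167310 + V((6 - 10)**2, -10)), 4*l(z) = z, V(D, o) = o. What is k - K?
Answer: -79331229707/1468041 ≈ -54039.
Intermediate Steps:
l(z) = z/4
k = -2561493653/1468041 (k = -4/3 + ((91834 + (1/4)*(-180))/(205059/167310 - 10))/6 = -4/3 + ((91834 - 45)/(205059*(1/167310) - 10))/6 = -4/3 + (91789/(68353/55770 - 10))/6 = -4/3 + (91789/(-489347/55770))/6 = -4/3 + (91789*(-55770/489347))/6 = -4/3 + (1/6)*(-5119072530/489347) = -4/3 - 853178755/489347 = -2561493653/1468041 ≈ -1744.8)
K = 52294
k - K = -2561493653/1468041 - 1*52294 = -2561493653/1468041 - 52294 = -79331229707/1468041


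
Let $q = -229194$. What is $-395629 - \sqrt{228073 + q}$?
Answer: $-395629 - i \sqrt{1121} \approx -3.9563 \cdot 10^{5} - 33.481 i$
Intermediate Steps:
$-395629 - \sqrt{228073 + q} = -395629 - \sqrt{228073 - 229194} = -395629 - \sqrt{-1121} = -395629 - i \sqrt{1121}$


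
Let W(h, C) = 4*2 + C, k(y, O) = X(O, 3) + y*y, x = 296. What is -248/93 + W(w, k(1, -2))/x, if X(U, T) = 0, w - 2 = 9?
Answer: -2341/888 ≈ -2.6363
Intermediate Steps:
w = 11 (w = 2 + 9 = 11)
k(y, O) = y**2 (k(y, O) = 0 + y*y = 0 + y**2 = y**2)
W(h, C) = 8 + C
-248/93 + W(w, k(1, -2))/x = -248/93 + (8 + 1**2)/296 = -248*1/93 + (8 + 1)*(1/296) = -8/3 + 9*(1/296) = -8/3 + 9/296 = -2341/888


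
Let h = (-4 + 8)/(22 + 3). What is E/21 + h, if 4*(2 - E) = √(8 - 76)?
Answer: 134/525 - I*√17/42 ≈ 0.25524 - 0.098169*I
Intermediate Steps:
h = 4/25 ≈ 0.16000
E = 2 - I*√17/2 (E = 2 - √(8 - 76)/4 = 2 - I*√17/2 ≈ 2.0 - 2.0616*I)
E/21 + h = (2 - I*√17/2)/21 + 4/25 = (2 - I*√17/2)*(1/21) + 4/25 = (2/21 - I*√17/42) + 4/25 = 134/525 - I*√17/42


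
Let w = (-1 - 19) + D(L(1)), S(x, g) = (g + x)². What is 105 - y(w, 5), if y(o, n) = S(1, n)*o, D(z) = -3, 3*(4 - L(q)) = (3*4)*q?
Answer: 933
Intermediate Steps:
L(q) = 4 - 4*q (L(q) = 4 - 3*4*q/3 = 4 - 4*q)
w = -23 (w = (-1 - 19) - 3 = -20 - 3 = -23)
y(o, n) = o*(1 + n)² (y(o, n) = (n + 1)²*o = (1 + n)²*o = o*(1 + n)²)
105 - y(w, 5) = 105 - (-23)*(1 + 5)² = 105 - (-23)*6² = 105 - (-23)*36 = 105 - 1*(-828) = 105 + 828 = 933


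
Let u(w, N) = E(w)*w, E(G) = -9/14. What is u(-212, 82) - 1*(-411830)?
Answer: 2883764/7 ≈ 4.1197e+5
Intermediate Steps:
E(G) = -9/14 (E(G) = -9*1/14 = -9/14)
u(w, N) = -9*w/14
u(-212, 82) - 1*(-411830) = -9/14*(-212) - 1*(-411830) = 954/7 + 411830 = 2883764/7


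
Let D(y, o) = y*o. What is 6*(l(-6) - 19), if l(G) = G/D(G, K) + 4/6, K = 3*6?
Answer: -329/3 ≈ -109.67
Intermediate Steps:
K = 18
D(y, o) = o*y
l(G) = 13/18 (l(G) = G/((18*G)) + 4/6 = G*(1/(18*G)) + 4*(⅙) = 1/18 + ⅔ = 13/18)
6*(l(-6) - 19) = 6*(13/18 - 19) = 6*(-329/18) = -329/3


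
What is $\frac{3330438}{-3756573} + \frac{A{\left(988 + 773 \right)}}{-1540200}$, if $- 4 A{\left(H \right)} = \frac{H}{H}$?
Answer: $- \frac{2279795408203}{2571499437600} \approx -0.88656$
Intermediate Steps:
$A{\left(H \right)} = - \frac{1}{4}$ ($A{\left(H \right)} = - \frac{H \frac{1}{H}}{4} = \left(- \frac{1}{4}\right) 1 = - \frac{1}{4}$)
$\frac{3330438}{-3756573} + \frac{A{\left(988 + 773 \right)}}{-1540200} = \frac{3330438}{-3756573} - \frac{1}{4 \left(-1540200\right)} = 3330438 \left(- \frac{1}{3756573}\right) - - \frac{1}{6160800} = - \frac{1110146}{1252191} + \frac{1}{6160800} = - \frac{2279795408203}{2571499437600}$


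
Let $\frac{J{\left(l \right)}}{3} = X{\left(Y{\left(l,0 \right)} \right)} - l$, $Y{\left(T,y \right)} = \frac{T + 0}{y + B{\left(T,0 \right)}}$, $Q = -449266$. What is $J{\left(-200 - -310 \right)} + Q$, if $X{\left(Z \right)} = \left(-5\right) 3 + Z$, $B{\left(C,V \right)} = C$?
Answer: $-449638$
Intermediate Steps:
$Y{\left(T,y \right)} = \frac{T}{T + y}$ ($Y{\left(T,y \right)} = \frac{T + 0}{y + T} = \frac{T}{T + y}$)
$X{\left(Z \right)} = -15 + Z$
$J{\left(l \right)} = -42 - 3 l$ ($J{\left(l \right)} = 3 \left(\left(-15 + \frac{l}{l + 0}\right) - l\right) = 3 \left(\left(-15 + \frac{l}{l}\right) - l\right) = 3 \left(\left(-15 + 1\right) - l\right) = 3 \left(-14 - l\right) = -42 - 3 l$)
$J{\left(-200 - -310 \right)} + Q = \left(-42 - 3 \left(-200 - -310\right)\right) - 449266 = \left(-42 - 3 \left(-200 + 310\right)\right) - 449266 = \left(-42 - 330\right) - 449266 = -372 - 449266 = -449638$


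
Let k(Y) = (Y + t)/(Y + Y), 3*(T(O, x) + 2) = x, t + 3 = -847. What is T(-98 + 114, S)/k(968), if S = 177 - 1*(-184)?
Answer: 343640/177 ≈ 1941.5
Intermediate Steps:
t = -850 (t = -3 - 847 = -850)
S = 361 (S = 177 + 184 = 361)
T(O, x) = -2 + x/3
k(Y) = (-850 + Y)/(2*Y) (k(Y) = (Y - 850)/(Y + Y) = (-850 + Y)/((2*Y)) = (-850 + Y)*(1/(2*Y)) = (-850 + Y)/(2*Y))
T(-98 + 114, S)/k(968) = (-2 + (1/3)*361)/(((1/2)*(-850 + 968)/968)) = (-2 + 361/3)/(((1/2)*(1/968)*118)) = 355/(3*(59/968)) = (355/3)*(968/59) = 343640/177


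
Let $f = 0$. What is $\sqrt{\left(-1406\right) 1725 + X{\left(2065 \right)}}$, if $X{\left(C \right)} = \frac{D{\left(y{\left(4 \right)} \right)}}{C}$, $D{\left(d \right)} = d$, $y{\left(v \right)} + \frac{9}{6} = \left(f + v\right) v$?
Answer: $\frac{i \sqrt{41368952295230}}{4130} \approx 1557.4 i$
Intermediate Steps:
$y{\left(v \right)} = - \frac{3}{2} + v^{2}$ ($y{\left(v \right)} = - \frac{3}{2} + \left(0 + v\right) v = - \frac{3}{2} + v v = - \frac{3}{2} + v^{2}$)
$X{\left(C \right)} = \frac{29}{2 C}$ ($X{\left(C \right)} = \frac{- \frac{3}{2} + 4^{2}}{C} = \frac{- \frac{3}{2} + 16}{C} = \frac{29}{2 C}$)
$\sqrt{\left(-1406\right) 1725 + X{\left(2065 \right)}} = \sqrt{\left(-1406\right) 1725 + \frac{29}{2 \cdot 2065}} = \sqrt{-2425350 + \frac{29}{2} \cdot \frac{1}{2065}} = \sqrt{-2425350 + \frac{29}{4130}} = \sqrt{- \frac{10016695471}{4130}} = \frac{i \sqrt{41368952295230}}{4130}$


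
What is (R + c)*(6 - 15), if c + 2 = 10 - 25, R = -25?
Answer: 378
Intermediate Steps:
c = -17 (c = -2 + (10 - 25) = -2 - 15 = -17)
(R + c)*(6 - 15) = (-25 - 17)*(6 - 15) = -42*(-9) = 378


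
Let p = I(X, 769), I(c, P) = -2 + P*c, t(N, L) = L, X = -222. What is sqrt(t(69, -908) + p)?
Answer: 2*I*sqrt(42907) ≈ 414.28*I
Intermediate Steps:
p = -170720 (p = -2 + 769*(-222) = -2 - 170718 = -170720)
sqrt(t(69, -908) + p) = sqrt(-908 - 170720) = sqrt(-171628) = 2*I*sqrt(42907)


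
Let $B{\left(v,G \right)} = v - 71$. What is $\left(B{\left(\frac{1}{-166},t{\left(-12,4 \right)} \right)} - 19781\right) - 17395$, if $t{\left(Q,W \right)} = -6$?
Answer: $- \frac{6183003}{166} \approx -37247.0$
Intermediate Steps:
$B{\left(v,G \right)} = -71 + v$
$\left(B{\left(\frac{1}{-166},t{\left(-12,4 \right)} \right)} - 19781\right) - 17395 = \left(\left(-71 + \frac{1}{-166}\right) - 19781\right) - 17395 = \left(\left(-71 - \frac{1}{166}\right) - 19781\right) - 17395 = \left(- \frac{11787}{166} - 19781\right) - 17395 = - \frac{3295433}{166} - 17395 = - \frac{6183003}{166}$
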